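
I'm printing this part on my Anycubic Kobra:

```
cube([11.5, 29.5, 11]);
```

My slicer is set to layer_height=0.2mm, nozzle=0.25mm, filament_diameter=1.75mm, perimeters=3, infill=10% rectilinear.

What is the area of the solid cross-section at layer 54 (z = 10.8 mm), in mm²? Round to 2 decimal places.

At z = 10.8 mm: the cube (footprint 11.5×29.5) is included at this height (area 339.25 mm²). Overall, the cross-section is a single solid region. Net area = 339.25 mm².

339.25 mm²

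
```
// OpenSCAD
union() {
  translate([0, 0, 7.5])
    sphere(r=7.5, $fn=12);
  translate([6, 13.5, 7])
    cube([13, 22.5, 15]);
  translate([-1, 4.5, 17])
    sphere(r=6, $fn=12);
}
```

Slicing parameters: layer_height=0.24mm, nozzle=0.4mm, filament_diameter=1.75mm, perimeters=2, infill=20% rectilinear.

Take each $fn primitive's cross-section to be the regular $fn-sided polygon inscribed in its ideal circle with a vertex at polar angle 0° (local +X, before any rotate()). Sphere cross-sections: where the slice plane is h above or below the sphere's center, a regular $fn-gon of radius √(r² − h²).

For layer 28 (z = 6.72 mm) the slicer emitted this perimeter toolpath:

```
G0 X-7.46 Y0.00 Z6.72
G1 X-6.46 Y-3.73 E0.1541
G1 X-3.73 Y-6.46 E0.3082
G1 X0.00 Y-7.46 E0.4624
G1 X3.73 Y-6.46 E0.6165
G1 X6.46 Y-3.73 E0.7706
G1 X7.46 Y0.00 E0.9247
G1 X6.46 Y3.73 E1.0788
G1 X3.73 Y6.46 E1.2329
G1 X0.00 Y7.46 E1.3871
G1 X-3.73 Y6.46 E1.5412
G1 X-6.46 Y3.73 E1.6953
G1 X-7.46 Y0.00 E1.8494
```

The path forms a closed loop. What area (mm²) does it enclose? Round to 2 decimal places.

Apply the shoelace formula to the sequence of (X, Y) vertices; enclosed area = 166.94 mm².

166.94 mm²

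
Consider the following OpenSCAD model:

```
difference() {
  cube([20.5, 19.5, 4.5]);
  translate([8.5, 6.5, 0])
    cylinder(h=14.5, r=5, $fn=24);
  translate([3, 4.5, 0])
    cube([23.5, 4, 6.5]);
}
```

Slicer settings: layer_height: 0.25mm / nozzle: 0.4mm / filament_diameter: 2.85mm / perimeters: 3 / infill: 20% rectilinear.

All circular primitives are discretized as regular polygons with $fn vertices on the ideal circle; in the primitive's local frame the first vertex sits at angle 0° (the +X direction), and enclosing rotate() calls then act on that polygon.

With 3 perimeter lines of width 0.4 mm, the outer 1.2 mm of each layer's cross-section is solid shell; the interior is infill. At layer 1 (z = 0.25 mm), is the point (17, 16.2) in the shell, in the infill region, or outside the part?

infill

At z = 0.25 mm: the cube (footprint 20.5×19.5) is included at this height; the cylinder at (8.5, 6.5): section is a regular 24-gon, circumradius r=5; the cube at (3, 4.5) (footprint 23.5×4) is included at this height; Taking the first minus the rest: starting from the 20.5×19.5 cube, the r=5 cylinder at (8.5, 6.5) lies wholly inside it (removes its full 77.65 mm² and its 31.33 mm outline becomes a hole wall); the 23.5×4 cube at (3, 4.5) partially overlaps it — only the 31.33 mm² overlap (of its 94.00 mm²) is removed, clipping the outline — 1 connected region. Overall, the cross-section is a single solid region. The nearest boundary edge runs (0.00, 19.50)→(20.50, 19.50); distance from the point to it = 3.30 mm. The point is inside the cross-section and 3.30 mm from the nearest boundary — more than the 1.2 mm shell width (3 × 0.4), so it's in the infill interior.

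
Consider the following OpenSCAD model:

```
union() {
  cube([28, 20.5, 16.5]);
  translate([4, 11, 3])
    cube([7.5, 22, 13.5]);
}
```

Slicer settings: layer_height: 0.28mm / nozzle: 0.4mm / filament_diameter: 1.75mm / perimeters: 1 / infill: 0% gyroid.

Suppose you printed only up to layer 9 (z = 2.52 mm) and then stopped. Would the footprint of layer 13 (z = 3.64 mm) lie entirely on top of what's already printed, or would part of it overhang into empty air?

Compare the two slices. At z = 2.52: the cube (footprint 28×20.5) is included at this height (area 574.00 mm²); the cube at (4, 11) is not intersected at this z (z outside [3, 16.5]); Taking the union: only the 28×20.5 cube is present, so the union is just that shape — area = 574.00 mm². At z = 3.64: the cube (footprint 28×20.5) is included at this height (area 574.00 mm²); the cube at (4, 11) (footprint 7.5×22) is included at this height (area 165.00 mm²); Taking the union: the regions partially overlap — summed areas 739.00 mm² minus the doubly-counted overlap 71.25 mm² gives 667.75 mm² — area = 667.75 mm². Checking containment: at z = 3.64 the cross-section extends beyond the z = 2.52 cross-section by about 93.75 mm².

part overhangs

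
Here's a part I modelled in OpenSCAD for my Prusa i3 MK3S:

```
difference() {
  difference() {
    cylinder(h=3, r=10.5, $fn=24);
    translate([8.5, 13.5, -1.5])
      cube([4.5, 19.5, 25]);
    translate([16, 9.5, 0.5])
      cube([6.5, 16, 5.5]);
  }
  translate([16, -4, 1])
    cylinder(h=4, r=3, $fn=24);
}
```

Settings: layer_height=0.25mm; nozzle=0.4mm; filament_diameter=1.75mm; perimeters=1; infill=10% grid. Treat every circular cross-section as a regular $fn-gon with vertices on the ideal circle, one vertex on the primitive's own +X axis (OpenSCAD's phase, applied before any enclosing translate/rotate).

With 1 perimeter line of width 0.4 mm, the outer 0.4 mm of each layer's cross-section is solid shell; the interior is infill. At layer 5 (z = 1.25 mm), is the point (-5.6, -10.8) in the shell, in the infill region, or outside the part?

At z = 1.25 mm: the r=10.5 cylinder gives a regular 24-gon of circumradius 10.5 (constant along its height); the cube at (8.5, 13.5) is present — its section is the full 4.5×19.5 rectangle; the cube at (16, 9.5) is present — its section is the full 6.5×16 rectangle; Taking the first minus the rest: starting from the r=10.5 cylinder, the 4.5×19.5 cube at (8.5, 13.5) misses the remaining region (no effect); the 6.5×16 cube at (16, 9.5) misses the remaining region (no effect) — 1 connected region; the cylinder at (16, -4): section is a regular 24-gon, circumradius r=3; Taking the first minus the rest: starting from that combined region, the r=3 cylinder at (16, -4) misses the remaining region (no effect) — 1 connected region. Overall, the cross-section is a single solid region. The nearest boundary edge runs (-2.72, -10.14)→(-5.25, -9.09); distance from the point to it = 1.71 mm. The point is not inside any of the regions above, so it lies outside the cross-section (1.71 mm from the nearest boundary).

outside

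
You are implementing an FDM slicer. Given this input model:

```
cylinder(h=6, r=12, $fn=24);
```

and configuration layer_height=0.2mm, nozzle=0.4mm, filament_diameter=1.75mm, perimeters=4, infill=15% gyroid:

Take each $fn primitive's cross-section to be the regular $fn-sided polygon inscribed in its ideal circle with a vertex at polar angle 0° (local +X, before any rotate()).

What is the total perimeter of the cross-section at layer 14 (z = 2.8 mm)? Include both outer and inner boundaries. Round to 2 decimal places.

At z = 2.8 mm: the r=12 cylinder contributes a regular 24-gon of circumradius 12 (perimeter = 2·24·12.000·sin(180°/24) = 75.18 mm). Overall, the cross-section is a single solid region. Total boundary length (outer) = 75.18 mm.

75.18 mm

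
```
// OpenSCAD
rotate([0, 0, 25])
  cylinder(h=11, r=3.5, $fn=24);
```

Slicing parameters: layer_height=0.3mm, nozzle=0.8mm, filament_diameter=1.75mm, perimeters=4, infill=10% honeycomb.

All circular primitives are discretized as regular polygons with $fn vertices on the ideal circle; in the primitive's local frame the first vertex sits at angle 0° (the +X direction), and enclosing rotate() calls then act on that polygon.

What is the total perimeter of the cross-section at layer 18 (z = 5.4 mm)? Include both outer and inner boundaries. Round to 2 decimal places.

At z = 5.4 mm: the cylinder: section is a regular 24-gon, circumradius r=3.5 (perimeter = 2·24·3.500·sin(180°/24) = 21.93 mm); (rotated 25° about Z; rotation is an isometry so areas/perimeters/island counts are preserved). Overall, the cross-section is a single solid region. Total boundary length (outer) = 21.93 mm.

21.93 mm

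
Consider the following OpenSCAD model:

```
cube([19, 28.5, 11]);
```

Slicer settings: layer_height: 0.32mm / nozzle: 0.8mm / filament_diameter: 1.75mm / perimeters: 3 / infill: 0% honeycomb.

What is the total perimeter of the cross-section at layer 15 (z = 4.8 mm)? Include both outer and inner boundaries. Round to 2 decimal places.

95.00 mm

At z = 4.8 mm: the 19×28.5 cube contributes its full rectangle (perimeter 95.00 mm). Overall, the cross-section is a single solid region. Total boundary length (outer) = 95.00 mm.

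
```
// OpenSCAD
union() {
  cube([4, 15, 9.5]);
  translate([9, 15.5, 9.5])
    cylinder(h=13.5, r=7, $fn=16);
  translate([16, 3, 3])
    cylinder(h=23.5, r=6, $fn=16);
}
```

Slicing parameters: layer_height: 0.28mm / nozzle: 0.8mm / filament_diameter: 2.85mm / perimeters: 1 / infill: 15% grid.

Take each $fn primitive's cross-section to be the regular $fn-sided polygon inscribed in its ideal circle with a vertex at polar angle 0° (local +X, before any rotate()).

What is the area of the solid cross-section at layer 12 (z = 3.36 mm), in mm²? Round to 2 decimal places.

At z = 3.36 mm: the cube is present — its section is the full 4×15 rectangle (area 60.00 mm²); the cylinder at (9, 15.5) is absent (z outside [9.5, 23]); the r=6 cylinder at (16, 3) gives a regular 16-gon of circumradius 6 (constant along its height) (area = (16/2)·6.000²·sin(360°/16) = 110.21 mm²); Taking the union: the 2 present regions are separate (no shared area or edge), so areas and boundary lengths simply add and each stays a separate island — area = 170.21 mm². Overall, the cross-section has 2 separate islands. Net area = 170.21 mm².

170.21 mm²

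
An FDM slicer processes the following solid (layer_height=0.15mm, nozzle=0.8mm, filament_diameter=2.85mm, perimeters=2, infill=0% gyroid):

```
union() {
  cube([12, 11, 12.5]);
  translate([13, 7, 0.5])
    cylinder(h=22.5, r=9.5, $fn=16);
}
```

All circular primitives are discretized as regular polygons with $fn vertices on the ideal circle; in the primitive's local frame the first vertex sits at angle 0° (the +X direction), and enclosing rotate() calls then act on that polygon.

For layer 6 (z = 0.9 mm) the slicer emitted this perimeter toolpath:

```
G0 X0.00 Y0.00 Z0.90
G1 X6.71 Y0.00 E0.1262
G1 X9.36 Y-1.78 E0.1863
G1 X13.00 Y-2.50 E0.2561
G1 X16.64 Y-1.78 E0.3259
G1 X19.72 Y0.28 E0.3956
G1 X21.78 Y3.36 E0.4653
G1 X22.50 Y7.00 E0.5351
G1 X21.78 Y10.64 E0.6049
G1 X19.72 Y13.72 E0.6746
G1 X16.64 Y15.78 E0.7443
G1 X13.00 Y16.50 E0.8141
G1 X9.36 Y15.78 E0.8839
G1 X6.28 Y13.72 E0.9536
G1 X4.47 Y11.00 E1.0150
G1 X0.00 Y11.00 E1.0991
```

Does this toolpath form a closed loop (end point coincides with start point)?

no

Start point (G0): (0.00, 0.00). End point (last G1): the path does not return to the start — open.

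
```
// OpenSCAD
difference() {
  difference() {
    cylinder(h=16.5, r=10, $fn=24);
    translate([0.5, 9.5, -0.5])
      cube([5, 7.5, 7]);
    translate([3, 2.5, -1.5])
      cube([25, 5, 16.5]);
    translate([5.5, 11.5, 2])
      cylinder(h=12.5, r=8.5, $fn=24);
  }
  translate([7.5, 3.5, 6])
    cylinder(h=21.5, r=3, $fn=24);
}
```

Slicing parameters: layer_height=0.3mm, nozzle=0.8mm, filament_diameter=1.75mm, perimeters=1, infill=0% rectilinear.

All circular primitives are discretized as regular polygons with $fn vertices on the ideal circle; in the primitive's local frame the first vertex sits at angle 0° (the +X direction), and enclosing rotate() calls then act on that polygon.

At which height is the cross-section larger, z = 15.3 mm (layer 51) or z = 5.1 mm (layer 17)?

layer 51 (z = 15.3 mm)

Layer 51 (z = 15.3): the r=10 cylinder gives a regular 24-gon of circumradius 10 (constant along its height) (area = (24/2)·10.000²·sin(360°/24) = 310.58 mm²); the cube at (0.5, 9.5) is not intersected at this z (z outside [-0.5, 6.5]); the cube at (3, 2.5) is not intersected at this z (z outside [-1.5, 15]); the cylinder at (5.5, 11.5) does not reach this height (z outside [2, 14.5]); Taking the first minus the rest: none of the subtracted shapes is present at this height, so the r=10 cylinder is unchanged — area = 310.58 mm²; the r=3 cylinder at (7.5, 3.5) contributes a regular 24-gon of circumradius 3 (area = (24/2)·3.000²·sin(360°/24) = 27.95 mm²); Subtracting the remaining from the first: starting from the result so far (310.58 mm²), the r=3 cylinder at (7.5, 3.5) partially overlaps it — only the 22.79 mm² overlap (of its 27.95 mm²) is removed, clipping the outline — area = 287.80 mm². So its area = 287.80 mm². Layer 17 (z = 5.1): the r=10 cylinder gives a regular 24-gon of circumradius 10 (constant along its height) (area = (24/2)·10.000²·sin(360°/24) = 310.58 mm²); the cube at (0.5, 9.5) (footprint 5×7.5) is included at this height (area 37.50 mm²); the cube at (3, 2.5) is present — its section is the full 25×5 rectangle (area 125.00 mm²); the cylinder at (5.5, 11.5): section is a regular 24-gon, circumradius r=8.5 (area = (24/2)·8.500²·sin(360°/24) = 224.40 mm²); Subtracting the remaining from the first: starting from the r=10 cylinder (310.58 mm²), the 5×7.5 cube at (0.5, 9.5) partially overlaps it — only the 0.65 mm² overlap (of its 37.50 mm²) is removed, clipping the outline; the 25×5 cube at (3, 2.5) partially overlaps it — only the 27.15 mm² overlap (of its 125.00 mm²) is removed, clipping the outline; the r=8.5 cylinder at (5.5, 11.5) partially overlaps it — only the 28.67 mm² overlap (of its 224.40 mm²) is removed, clipping the outline — area = 254.12 mm²; the cylinder at (7.5, 3.5) is absent (z outside [6, 27.5]); Subtracting the remaining from the first: none of the subtracted shapes is present at this height, so the result so far is unchanged — area = 254.12 mm². So its area = 254.12 mm². Layer 51 is larger (287.80 vs 254.12 mm²).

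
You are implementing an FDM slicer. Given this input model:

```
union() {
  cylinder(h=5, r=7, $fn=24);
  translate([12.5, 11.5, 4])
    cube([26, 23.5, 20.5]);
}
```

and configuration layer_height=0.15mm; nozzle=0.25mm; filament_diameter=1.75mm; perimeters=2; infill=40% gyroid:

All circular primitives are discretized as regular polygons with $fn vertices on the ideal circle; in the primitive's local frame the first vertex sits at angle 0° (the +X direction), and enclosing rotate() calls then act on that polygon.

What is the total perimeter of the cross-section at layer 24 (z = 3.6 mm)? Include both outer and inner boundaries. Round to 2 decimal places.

43.86 mm

At z = 3.6 mm: the cylinder: section is a regular 24-gon, circumradius r=7 (perimeter = 2·24·7.000·sin(180°/24) = 43.86 mm); the cube at (12.5, 11.5) is absent (z outside [4, 24.5]); Taking the union: only the r=7 cylinder is present, so the union is just that shape — boundary = 43.86 mm. Overall, the cross-section is a single solid region. Total boundary length (outer) = 43.86 mm.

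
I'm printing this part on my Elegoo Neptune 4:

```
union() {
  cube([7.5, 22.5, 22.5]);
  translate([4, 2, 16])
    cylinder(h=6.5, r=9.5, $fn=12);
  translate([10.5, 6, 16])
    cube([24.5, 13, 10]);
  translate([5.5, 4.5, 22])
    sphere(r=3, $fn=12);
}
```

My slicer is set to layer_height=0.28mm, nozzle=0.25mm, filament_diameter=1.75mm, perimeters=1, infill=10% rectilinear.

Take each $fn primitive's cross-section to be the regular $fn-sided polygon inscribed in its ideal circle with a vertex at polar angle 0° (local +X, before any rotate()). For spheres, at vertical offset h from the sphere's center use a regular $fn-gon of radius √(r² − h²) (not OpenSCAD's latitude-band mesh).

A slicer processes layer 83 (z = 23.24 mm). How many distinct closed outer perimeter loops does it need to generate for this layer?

At z = 23.24 mm: the cube does not reach this height (z outside [0, 22.5]); the cylinder at (4, 2) is absent (z outside [16, 22.5]); the 24.5×13 cube at (10.5, 6) contributes its full rectangle; the sphere at (5.5, 4.5): section is a regular 12-gon, circumradius = √(r²−h²) = √(3²−1.24²) = 2.732; Taking the union: the 2 present regions are separate (no shared area or edge), so areas and boundary lengths simply add and each stays a separate island — 2 connected regions. The result has 2 disconnected regions.

2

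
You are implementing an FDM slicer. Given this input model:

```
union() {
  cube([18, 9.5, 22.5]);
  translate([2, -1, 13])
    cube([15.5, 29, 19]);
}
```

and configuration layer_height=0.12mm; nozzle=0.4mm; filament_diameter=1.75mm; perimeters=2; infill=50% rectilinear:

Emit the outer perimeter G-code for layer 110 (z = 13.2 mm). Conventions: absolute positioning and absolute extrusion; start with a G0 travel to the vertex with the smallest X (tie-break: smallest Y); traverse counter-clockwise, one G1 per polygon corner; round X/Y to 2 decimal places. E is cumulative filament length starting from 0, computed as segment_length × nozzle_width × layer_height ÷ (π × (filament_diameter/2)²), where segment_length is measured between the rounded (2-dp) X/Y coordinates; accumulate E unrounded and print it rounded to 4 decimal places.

At z = 13.2 mm: the 18×9.5 cube contributes its full rectangle; the cube at (2, -1) is present — its section is the full 15.5×29 rectangle; Merging all regions: the regions partially overlap (shared area 147.25 mm²), so overlapping operands fuse into one piece — 1 connected region. The outline is a single polygon with 12 vertices. Extrusion per mm of travel: 0.4 × 0.12 / (π × 0.875²) = 0.019956. Accumulating E over each segment gives final E = 1.8759.

G0 X0.00 Y0.00 Z13.20
G1 X2.00 Y0.00 E0.0399
G1 X2.00 Y-1.00 E0.0599
G1 X17.50 Y-1.00 E0.3692
G1 X17.50 Y0.00 E0.3891
G1 X18.00 Y0.00 E0.3991
G1 X18.00 Y9.50 E0.5887
G1 X17.50 Y9.50 E0.5987
G1 X17.50 Y28.00 E0.9679
G1 X2.00 Y28.00 E1.2772
G1 X2.00 Y9.50 E1.6464
G1 X0.00 Y9.50 E1.6863
G1 X0.00 Y0.00 E1.8759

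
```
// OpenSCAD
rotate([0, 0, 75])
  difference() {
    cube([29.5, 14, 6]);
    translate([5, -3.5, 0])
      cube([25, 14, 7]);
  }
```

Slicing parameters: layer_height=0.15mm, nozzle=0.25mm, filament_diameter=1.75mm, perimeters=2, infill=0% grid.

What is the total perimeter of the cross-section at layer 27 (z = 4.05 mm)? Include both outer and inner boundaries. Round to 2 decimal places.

At z = 4.05 mm: the 29.5×14 cube contributes its full rectangle (perimeter 87.00 mm); the 25×14 cube at (5, -3.5) contributes its full rectangle (perimeter 78.00 mm); Taking the first minus the rest: starting from the 29.5×14 cube, the 25×14 cube at (5, -3.5) partially overlaps it — only the 257.25 mm² overlap (of its 350.00 mm²) is removed, clipping the outline — boundary = 87.00 mm; (whole slice rotated 75° about Z — lengths, areas and connectivity unchanged). Overall, the cross-section is a single solid region. Total boundary length (outer) = 87.00 mm.

87.00 mm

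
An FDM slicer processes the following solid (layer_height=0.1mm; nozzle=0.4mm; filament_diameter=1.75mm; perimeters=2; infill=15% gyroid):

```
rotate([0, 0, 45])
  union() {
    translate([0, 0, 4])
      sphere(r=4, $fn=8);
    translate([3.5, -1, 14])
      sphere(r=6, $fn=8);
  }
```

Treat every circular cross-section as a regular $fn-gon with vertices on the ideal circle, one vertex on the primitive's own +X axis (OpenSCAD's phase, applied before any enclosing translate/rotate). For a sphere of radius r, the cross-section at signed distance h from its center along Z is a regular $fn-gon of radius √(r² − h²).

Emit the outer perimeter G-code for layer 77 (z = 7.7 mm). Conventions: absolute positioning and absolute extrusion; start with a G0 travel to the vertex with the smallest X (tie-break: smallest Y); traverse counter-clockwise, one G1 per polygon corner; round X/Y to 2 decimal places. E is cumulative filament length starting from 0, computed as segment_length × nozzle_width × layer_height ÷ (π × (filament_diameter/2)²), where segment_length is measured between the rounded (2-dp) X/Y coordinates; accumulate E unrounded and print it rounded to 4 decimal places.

At z = 7.7 mm: the sphere: section is a regular 8-gon, circumradius = √(r²−h²) = √(4²−3.7²) = 1.520; the sphere at (3.5, -1) is absent (|z−center|=6.300 > r=6); Taking the union: only the r=4 sphere is present, so the union is just that shape — 1 connected region; (whole slice rotated 45° about Z — lengths, areas and connectivity unchanged). The outline is a single polygon with 8 vertices. Extrusion per mm of travel: 0.4 × 0.1 / (π × 0.875²) = 0.016630. Accumulating E over each segment gives final E = 0.1544.

G0 X-1.52 Y0.00 Z7.70
G1 X-1.07 Y-1.07 E0.0193
G1 X0.00 Y-1.52 E0.0386
G1 X1.07 Y-1.07 E0.0579
G1 X1.52 Y0.00 E0.0772
G1 X1.07 Y1.07 E0.0965
G1 X0.00 Y1.52 E0.1158
G1 X-1.07 Y1.07 E0.1351
G1 X-1.52 Y0.00 E0.1544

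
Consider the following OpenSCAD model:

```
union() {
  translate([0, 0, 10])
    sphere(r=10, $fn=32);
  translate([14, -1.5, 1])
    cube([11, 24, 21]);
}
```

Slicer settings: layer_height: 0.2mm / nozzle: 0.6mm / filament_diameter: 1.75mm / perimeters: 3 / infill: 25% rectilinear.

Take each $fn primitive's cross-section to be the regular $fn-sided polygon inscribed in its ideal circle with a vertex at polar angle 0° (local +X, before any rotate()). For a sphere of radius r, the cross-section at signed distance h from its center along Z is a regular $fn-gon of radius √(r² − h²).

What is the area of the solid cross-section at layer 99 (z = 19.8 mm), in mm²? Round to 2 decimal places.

At z = 19.8 mm: the r=10 sphere slices to a regular 32-gon of circumradius 1.990 (√(r²−h²) with h=9.8 from center) (area = (32/2)·1.990²·sin(360°/32) = 12.36 mm²); the 11×24 cube at (14, -1.5) contributes its full rectangle (area 264.00 mm²); Combining (union): the 2 present regions are separate (no shared area or edge), so areas and boundary lengths simply add and each stays a separate island — area = 276.36 mm². Overall, the cross-section has 2 separate islands. Net area = 276.36 mm².

276.36 mm²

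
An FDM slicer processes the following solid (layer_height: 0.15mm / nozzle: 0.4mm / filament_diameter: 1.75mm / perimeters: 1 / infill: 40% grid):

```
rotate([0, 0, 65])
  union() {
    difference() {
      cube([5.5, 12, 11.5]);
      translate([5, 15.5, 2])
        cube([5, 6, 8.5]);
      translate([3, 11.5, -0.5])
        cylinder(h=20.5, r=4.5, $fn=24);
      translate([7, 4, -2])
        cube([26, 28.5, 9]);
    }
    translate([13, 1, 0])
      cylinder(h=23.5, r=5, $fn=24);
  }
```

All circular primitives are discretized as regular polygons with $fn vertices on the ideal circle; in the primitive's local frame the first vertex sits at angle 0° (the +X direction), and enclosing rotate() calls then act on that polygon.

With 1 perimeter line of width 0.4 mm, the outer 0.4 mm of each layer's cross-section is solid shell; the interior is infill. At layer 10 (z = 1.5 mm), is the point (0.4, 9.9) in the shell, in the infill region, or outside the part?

shell

At z = 1.5 mm: the cube is present — its section is the full 5.5×12 rectangle; the cube at (5, 15.5) does not reach this height (z outside [2, 10.5]); the r=4.5 cylinder at (3, 11.5) contributes a regular 24-gon of circumradius 4.5; the 26×28.5 cube at (7, 4) contributes its full rectangle; After the difference (first − rest): starting from the 5.5×12 cube, the r=4.5 cylinder at (3, 11.5) partially overlaps it — only the 25.66 mm² overlap (of its 62.89 mm²) is removed, clipping the outline; the 26×28.5 cube at (7, 4) misses the remaining region (no effect) — 1 connected region; the r=5 cylinder at (13, 1) contributes a regular 24-gon of circumradius 5; Merging all regions: the 2 present regions are separate (no shared area or edge), so areas and boundary lengths simply add and each stays a separate island — 2 connected regions; (whole slice rotated 65° about Z — lengths, areas and connectivity unchanged). Overall, the cross-section has 2 separate islands. Undo the 65° rotation: the query point maps to (9.141, 3.821) in the un-rotated model frame. The nearest boundary edge runs (8.67, 3.50)→(9.46, 4.54); distance from the point to it = 0.18 mm. (Shell/infill is judged within the island containing the point — the largest one.) The point is inside the cross-section, 0.18 mm from the nearest boundary — within the 0.4 mm shell band (1 × 0.4).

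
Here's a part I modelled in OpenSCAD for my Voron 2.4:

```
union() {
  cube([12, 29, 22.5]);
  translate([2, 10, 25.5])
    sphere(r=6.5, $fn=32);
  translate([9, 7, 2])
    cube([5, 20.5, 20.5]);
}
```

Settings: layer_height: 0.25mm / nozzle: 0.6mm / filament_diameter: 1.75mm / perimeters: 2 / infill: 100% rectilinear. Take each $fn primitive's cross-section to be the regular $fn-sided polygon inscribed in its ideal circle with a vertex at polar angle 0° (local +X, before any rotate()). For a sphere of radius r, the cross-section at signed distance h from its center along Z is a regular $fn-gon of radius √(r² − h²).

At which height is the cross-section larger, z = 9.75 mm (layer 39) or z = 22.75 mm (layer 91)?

Layer 39 (z = 9.75): the cube (footprint 12×29) is included at this height (area 348.00 mm²); the sphere at (2, 10) does not reach this height (|z−center|=15.750 > r=6.5); the cube at (9, 7) (footprint 5×20.5) is included at this height (area 102.50 mm²); Taking the union: the regions partially overlap — summed areas 450.50 mm² minus the doubly-counted overlap 61.50 mm² gives 389.00 mm² — area = 389.00 mm². So its area = 389.00 mm². Layer 91 (z = 22.75): the cube is absent (z outside [0, 22.5]); the r=6.5 sphere at (2, 10) contributes a regular 32-gon of circumradius √(6.5²−2.75²) = 5.890 (area = (32/2)·5.890²·sin(360°/32) = 108.28 mm²); the cube at (9, 7) is absent (z outside [2, 22.5]); Merging all regions: only the r=6.5 sphere at (2, 10) is present, so the union is just that shape — area = 108.28 mm². So its area = 108.28 mm². Layer 39 is larger (389.00 vs 108.28 mm²).

layer 39 (z = 9.75 mm)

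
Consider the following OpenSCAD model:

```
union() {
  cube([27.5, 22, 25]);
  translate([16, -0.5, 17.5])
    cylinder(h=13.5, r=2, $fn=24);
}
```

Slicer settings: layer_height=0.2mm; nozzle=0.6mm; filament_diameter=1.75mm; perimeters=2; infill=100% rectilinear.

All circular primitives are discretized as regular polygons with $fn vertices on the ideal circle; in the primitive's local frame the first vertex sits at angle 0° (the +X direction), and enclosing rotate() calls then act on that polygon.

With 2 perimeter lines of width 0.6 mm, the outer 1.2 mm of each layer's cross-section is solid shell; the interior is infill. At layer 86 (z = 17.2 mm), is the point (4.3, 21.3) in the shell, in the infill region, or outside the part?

shell

At z = 17.2 mm: the 27.5×22 cube contributes its full rectangle; the cylinder at (16, -0.5) is absent (z outside [17.5, 31]); Combining (union): only the 27.5×22 cube is present, so the union is just that shape — 1 connected region. Overall, the cross-section is a single solid region. The nearest boundary edge runs (27.50, 22.00)→(0.00, 22.00); distance from the point to it = 0.70 mm. The point is inside the cross-section, 0.70 mm from the nearest boundary — within the 1.2 mm shell band (2 × 0.6).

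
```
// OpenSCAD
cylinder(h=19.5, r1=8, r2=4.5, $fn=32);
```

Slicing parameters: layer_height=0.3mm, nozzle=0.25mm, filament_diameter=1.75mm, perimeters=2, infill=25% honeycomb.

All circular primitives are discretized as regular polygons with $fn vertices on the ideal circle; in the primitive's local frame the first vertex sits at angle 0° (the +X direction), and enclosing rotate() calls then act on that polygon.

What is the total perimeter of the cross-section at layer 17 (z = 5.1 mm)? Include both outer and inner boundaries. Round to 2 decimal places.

At z = 5.1 mm: the cone contributes a regular 32-gon of circumradius 7.085 (interpolated between r1=8 and r2=4.5 at t=0.262) (perimeter = 2·32·7.085·sin(180°/32) = 44.44 mm). Overall, the cross-section is a single solid region. Total boundary length (outer) = 44.44 mm.

44.44 mm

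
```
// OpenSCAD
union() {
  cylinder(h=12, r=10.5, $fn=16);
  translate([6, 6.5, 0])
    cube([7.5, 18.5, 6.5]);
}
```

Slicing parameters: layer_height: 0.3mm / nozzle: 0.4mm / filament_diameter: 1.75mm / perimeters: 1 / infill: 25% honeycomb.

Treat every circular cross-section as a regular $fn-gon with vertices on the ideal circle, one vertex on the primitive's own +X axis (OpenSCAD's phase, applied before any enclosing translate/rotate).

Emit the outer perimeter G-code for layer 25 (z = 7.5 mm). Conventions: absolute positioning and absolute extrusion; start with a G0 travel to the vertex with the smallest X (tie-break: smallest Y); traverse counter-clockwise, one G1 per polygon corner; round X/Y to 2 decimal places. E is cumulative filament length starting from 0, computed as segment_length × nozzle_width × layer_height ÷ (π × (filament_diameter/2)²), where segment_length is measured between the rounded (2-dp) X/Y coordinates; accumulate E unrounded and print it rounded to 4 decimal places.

G0 X-10.50 Y0.00 Z7.50
G1 X-9.70 Y-4.02 E0.2045
G1 X-7.42 Y-7.42 E0.4087
G1 X-4.02 Y-9.70 E0.6130
G1 X0.00 Y-10.50 E0.8175
G1 X4.02 Y-9.70 E1.0219
G1 X7.42 Y-7.42 E1.2262
G1 X9.70 Y-4.02 E1.4304
G1 X10.50 Y0.00 E1.6349
G1 X9.70 Y4.02 E1.8394
G1 X7.42 Y7.42 E2.0436
G1 X4.02 Y9.70 E2.2479
G1 X0.00 Y10.50 E2.4524
G1 X-4.02 Y9.70 E2.6569
G1 X-7.42 Y7.42 E2.8611
G1 X-9.70 Y4.02 E3.0653
G1 X-10.50 Y0.00 E3.2698

At z = 7.5 mm: the r=10.5 cylinder contributes a regular 16-gon of circumradius 10.5; the cube at (6, 6.5) does not reach this height (z outside [0, 6.5]); Taking the union: only the r=10.5 cylinder is present, so the union is just that shape — 1 connected region. The outline is a single polygon with 16 vertices. Extrusion per mm of travel: 0.4 × 0.3 / (π × 0.875²) = 0.049890. Accumulating E over each segment gives final E = 3.2698.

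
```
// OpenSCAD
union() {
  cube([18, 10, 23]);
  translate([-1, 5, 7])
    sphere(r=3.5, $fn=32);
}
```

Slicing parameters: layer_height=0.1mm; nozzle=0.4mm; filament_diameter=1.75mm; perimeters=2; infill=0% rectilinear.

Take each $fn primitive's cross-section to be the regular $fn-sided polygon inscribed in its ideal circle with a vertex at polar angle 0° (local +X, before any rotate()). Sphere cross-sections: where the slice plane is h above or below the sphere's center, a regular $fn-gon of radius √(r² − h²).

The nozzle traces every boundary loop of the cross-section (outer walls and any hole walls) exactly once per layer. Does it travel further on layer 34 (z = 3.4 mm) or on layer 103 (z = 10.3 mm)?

layer 103 (z = 10.3 mm)

Layer 34 (z = 3.4): the cube is present — its section is the full 18×10 rectangle (perimeter 56.00 mm); the sphere at (-1, 5) does not reach this height (|z−center|=3.600 > r=3.5); Merging all regions: only the 18×10 cube is present, so the union is just that shape — boundary = 56.00 mm. So its perimeter = 56.00 mm. Layer 103 (z = 10.3): the cube is present — its section is the full 18×10 rectangle (perimeter 56.00 mm); the r=3.5 sphere at (-1, 5) contributes a regular 32-gon of circumradius √(3.5²−3.3²) = 1.166 (perimeter = 2·32·1.166·sin(180°/32) = 7.32 mm); Combining (union): the regions partially overlap (shared area 0.13 mm²), so the edge portions inside another operand are dropped and the merged outline is re-measured after clipping — boundary = 60.89 mm. So its perimeter = 60.89 mm. Layer 103 is larger (60.89 vs 56.00 mm).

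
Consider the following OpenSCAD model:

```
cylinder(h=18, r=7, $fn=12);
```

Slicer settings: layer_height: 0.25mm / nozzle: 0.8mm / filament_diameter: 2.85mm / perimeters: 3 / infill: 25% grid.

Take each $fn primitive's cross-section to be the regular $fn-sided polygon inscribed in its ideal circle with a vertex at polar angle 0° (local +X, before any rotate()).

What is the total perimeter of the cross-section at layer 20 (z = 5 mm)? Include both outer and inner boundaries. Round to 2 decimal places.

At z = 5 mm: the r=7 cylinder gives a regular 12-gon of circumradius 7 (constant along its height) (perimeter = 2·12·7.000·sin(180°/12) = 43.48 mm). Overall, the cross-section is a single solid region. Total boundary length (outer) = 43.48 mm.

43.48 mm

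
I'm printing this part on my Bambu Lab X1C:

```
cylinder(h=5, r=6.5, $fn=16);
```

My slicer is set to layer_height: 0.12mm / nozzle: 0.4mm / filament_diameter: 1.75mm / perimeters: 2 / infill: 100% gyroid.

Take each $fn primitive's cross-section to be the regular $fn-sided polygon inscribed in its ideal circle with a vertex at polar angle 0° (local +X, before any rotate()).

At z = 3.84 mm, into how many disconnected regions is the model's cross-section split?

1

At z = 3.84 mm: the r=6.5 cylinder contributes a regular 16-gon of circumradius 6.5. The result has 1 disconnected region.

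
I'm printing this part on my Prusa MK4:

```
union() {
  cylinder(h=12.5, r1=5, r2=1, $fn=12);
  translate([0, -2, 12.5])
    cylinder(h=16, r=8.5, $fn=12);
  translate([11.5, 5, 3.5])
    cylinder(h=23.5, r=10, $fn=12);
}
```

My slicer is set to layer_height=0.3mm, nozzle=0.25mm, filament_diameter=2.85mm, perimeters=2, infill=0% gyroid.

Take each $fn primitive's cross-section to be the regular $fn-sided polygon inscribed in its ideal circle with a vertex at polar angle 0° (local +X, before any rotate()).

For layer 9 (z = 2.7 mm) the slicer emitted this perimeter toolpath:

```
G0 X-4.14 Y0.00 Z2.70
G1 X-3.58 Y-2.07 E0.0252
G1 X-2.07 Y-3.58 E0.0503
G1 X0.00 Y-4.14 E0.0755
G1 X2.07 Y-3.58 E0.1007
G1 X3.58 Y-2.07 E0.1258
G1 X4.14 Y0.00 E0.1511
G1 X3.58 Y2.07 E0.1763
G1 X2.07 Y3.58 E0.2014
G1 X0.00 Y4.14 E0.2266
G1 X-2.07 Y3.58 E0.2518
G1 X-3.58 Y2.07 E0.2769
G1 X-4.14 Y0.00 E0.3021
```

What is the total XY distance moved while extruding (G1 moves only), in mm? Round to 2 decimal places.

Sum the Euclidean lengths of each G1 segment: total = 25.70 mm.

25.70 mm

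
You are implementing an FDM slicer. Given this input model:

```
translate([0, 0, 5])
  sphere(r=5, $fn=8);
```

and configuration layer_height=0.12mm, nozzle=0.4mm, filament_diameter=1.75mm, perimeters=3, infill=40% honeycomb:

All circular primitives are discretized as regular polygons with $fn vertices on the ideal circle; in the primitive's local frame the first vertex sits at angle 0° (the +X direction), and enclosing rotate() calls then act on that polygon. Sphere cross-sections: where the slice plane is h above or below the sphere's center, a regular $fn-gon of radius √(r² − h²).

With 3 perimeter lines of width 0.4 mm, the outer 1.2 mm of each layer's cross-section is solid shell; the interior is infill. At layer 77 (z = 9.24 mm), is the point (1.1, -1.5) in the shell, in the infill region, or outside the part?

At z = 9.24 mm: the sphere: section is a regular 8-gon, circumradius = √(r²−h²) = √(5²−4.24²) = 2.650. Overall, the cross-section is a single solid region. The nearest boundary edge runs (-0.00, -2.65)→(1.87, -1.87); distance from the point to it = 0.64 mm. The point is inside the cross-section, 0.64 mm from the nearest boundary — within the 1.2 mm shell band (3 × 0.4).

shell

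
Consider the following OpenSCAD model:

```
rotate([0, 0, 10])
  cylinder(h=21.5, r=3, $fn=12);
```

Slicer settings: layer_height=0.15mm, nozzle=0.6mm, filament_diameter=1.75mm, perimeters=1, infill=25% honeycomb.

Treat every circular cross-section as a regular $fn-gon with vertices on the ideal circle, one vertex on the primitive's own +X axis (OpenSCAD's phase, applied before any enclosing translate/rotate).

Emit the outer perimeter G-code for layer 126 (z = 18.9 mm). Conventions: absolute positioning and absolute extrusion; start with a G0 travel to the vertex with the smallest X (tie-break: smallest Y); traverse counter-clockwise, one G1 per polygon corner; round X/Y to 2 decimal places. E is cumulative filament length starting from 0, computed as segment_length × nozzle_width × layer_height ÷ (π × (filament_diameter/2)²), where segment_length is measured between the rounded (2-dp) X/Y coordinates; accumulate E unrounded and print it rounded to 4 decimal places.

At z = 18.9 mm: the cylinder: section is a regular 12-gon, circumradius r=3; (whole slice rotated 10° about Z — lengths, areas and connectivity unchanged). The outline is a single polygon with 12 vertices. Extrusion per mm of travel: 0.6 × 0.15 / (π × 0.875²) = 0.037418. Accumulating E over each segment gives final E = 0.6973.

G0 X-2.95 Y-0.52 Z18.90
G1 X-2.30 Y-1.93 E0.0581
G1 X-1.03 Y-2.82 E0.1161
G1 X0.52 Y-2.95 E0.1743
G1 X1.93 Y-2.30 E0.2324
G1 X2.82 Y-1.03 E0.2904
G1 X2.95 Y0.52 E0.3486
G1 X2.30 Y1.93 E0.4067
G1 X1.03 Y2.82 E0.4648
G1 X-0.52 Y2.95 E0.5230
G1 X-1.93 Y2.30 E0.5811
G1 X-2.82 Y1.03 E0.6391
G1 X-2.95 Y-0.52 E0.6973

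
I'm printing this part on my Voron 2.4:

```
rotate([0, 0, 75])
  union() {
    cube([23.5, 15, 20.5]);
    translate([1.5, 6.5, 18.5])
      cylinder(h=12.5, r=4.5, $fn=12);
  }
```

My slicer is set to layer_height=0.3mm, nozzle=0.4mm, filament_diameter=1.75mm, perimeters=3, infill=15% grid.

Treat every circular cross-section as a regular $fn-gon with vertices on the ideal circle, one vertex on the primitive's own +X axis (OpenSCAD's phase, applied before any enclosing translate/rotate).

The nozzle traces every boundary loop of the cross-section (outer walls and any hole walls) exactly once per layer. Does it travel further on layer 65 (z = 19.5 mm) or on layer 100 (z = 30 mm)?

layer 65 (z = 19.5 mm)

Layer 65 (z = 19.5): the 23.5×15 cube contributes its full rectangle (perimeter 77.00 mm); the r=4.5 cylinder at (1.5, 6.5) contributes a regular 12-gon of circumradius 4.5 (perimeter = 2·12·4.500·sin(180°/12) = 27.95 mm); Combining (union): the regions partially overlap (shared area 43.27 mm²), so the edge portions inside another operand are dropped and the merged outline is re-measured after clipping — boundary = 79.67 mm; (whole slice rotated 75° about Z — lengths, areas and connectivity unchanged). So its perimeter = 79.67 mm. Layer 100 (z = 30): the cube is absent (z outside [0, 20.5]); the cylinder at (1.5, 6.5): section is a regular 12-gon, circumradius r=4.5 (perimeter = 2·12·4.500·sin(180°/12) = 27.95 mm); Combining (union): only the r=4.5 cylinder at (1.5, 6.5) is present, so the union is just that shape — boundary = 27.95 mm; (whole slice rotated 75° about Z — lengths, areas and connectivity unchanged). So its perimeter = 27.95 mm. Layer 65 is larger (79.67 vs 27.95 mm).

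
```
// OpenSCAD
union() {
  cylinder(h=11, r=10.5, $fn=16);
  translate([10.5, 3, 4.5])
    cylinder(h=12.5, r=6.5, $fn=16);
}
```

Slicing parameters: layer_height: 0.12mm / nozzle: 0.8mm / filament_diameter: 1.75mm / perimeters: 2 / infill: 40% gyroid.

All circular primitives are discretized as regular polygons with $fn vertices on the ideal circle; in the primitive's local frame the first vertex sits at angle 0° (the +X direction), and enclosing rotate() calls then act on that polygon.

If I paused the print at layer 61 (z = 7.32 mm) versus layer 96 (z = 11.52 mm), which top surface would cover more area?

Layer 61 (z = 7.32): the r=10.5 cylinder gives a regular 16-gon of circumradius 10.5 (constant along its height) (area = (16/2)·10.500²·sin(360°/16) = 337.53 mm²); the r=6.5 cylinder at (10.5, 3) contributes a regular 16-gon of circumradius 6.5 (area = (16/2)·6.500²·sin(360°/16) = 129.35 mm²); Taking the union: the regions partially overlap — summed areas 466.87 mm² minus the doubly-counted overlap 49.41 mm² gives 417.47 mm² — area = 417.47 mm². So its area = 417.47 mm². Layer 96 (z = 11.52): the cylinder is absent (z outside [0, 11]); the r=6.5 cylinder at (10.5, 3) gives a regular 16-gon of circumradius 6.5 (constant along its height) (area = (16/2)·6.500²·sin(360°/16) = 129.35 mm²); Merging all regions: only the r=6.5 cylinder at (10.5, 3) is present, so the union is just that shape — area = 129.35 mm². So its area = 129.35 mm². Layer 61 is larger (417.47 vs 129.35 mm²).

layer 61 (z = 7.32 mm)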